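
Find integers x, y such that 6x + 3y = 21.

Step 1: Check solvability.
gcd(6, 3) = 3
Since 3 divides 21, solutions exist.

Step 2: Apply extended Euclidean algorithm to find gcd.
We find integers such that 6*x0 + 3*y0 = 3

Step 3: Scale the particular solution.
Multiply by 21/3 = 7:
x = 0, y = 7

Step 4: Verify.
6*(0) + 3*(7) = 21 = 21 ✓

x = 0, y = 7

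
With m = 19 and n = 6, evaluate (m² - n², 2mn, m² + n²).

a = m² - n² = 361 - 36 = 325
b = 2mn = 2·19·6 = 228
c = m² + n² = 361 + 36 = 397
Verify: 325² + 228² = 105625 + 51984 = 157609 = 397² ✓

(325, 228, 397)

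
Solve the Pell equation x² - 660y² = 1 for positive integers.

We seek the smallest positive integers (x, y) with x² - 660y² = 1, i.e., x² = 660y² + 1.
Try successive y values:
y = 1: x² = 660·1² + 1 = 661, not a perfect square
y = 2: x² = 660·2² + 1 = 2641, not a perfect square
y = 3: x² = 660·3² + 1 = 5941, not a perfect square
... continuing the search (or via continued fractions) ...
y = 42: x² = 660·42² + 1 = 1164241, x = 1079 ✓

Verify: 1079² - 660·42² = 1164241 - 1164240 = 1 ✓

x = 1079, y = 42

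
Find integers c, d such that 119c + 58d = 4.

Step 1: Check solvability.
gcd(119, 58) = 1
Since 1 divides 4, solutions exist.

Step 2: Apply extended Euclidean algorithm to find gcd.
We find integers such that 119*x0 + 58*y0 = 1

Step 3: Scale the particular solution.
Multiply by 4/1 = 4:
c = -76, d = 156

Step 4: Verify.
119*(-76) + 58*(156) = 4 = 4 ✓

c = -76, d = 156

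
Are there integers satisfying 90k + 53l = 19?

Step 1: Compute gcd(90, 53).
gcd(90, 53) = 1

Step 2: Check divisibility.
Does 1 divide 19? 19 = 1 x 19, so yes.

By the theorem on linear Diophantine equations, 90k + 53l = 19 has integer solutions if and only if gcd(90, 53) divides 19. Since 1 | 19, solutions exist.

Yes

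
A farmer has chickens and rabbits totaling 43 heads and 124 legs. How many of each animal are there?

Let c = chickens, r = rabbits.
Heads: c + r = 43
Legs: 2c + 4r = 124
From the first equation, c = 43 - r. Substitute:
2(43 - r) + 4r = 124
86 + 2r = 124
r = (124 - 86)/2 = 19
c = 43 - 19 = 24

Chickens: 24, Rabbits: 19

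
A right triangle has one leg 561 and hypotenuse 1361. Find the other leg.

b² = c² - a² = 1852321 - 314721 = 1537600
b = 1240

1240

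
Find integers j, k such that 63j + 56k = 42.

Step 1: Check solvability.
gcd(63, 56) = 7
Since 7 divides 42, solutions exist.

Step 2: Apply extended Euclidean algorithm to find gcd.
We find integers such that 63*x0 + 56*y0 = 7

Step 3: Scale the particular solution.
Multiply by 42/7 = 6:
j = 6, k = -6

Step 4: Verify.
63*(6) + 56*(-6) = 42 = 42 ✓

j = 6, k = -6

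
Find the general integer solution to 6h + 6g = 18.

Step 1: Compute gcd(6, 6) = 6.
Since 6 divides 18, solutions exist.

Step 2: Find a particular solution using extended Euclidean algorithm.
We get h₀ = 0, g₀ = 3.
Check: 6*0 + 6*3 = 18 = 18 ✓

Step 3: Write the general solution.
h = 0 + (6/6)t = 0 + 1t
g = 3 - (6/6)t = 3 - 1t
for any integer t.

h = 0 + 1t, g = 3 - 1t for integer t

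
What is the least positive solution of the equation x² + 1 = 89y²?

We need x² = 89y² - 1. Try successive y:
y = 1: x² = 89·1² - 1 = 88, not a perfect square
y = 2: x² = 89·2² - 1 = 355, not a perfect square
y = 3: x² = 89·3² - 1 = 800, not a perfect square
...
y = 53: x² = 89·53² - 1 = 250000 = 500² ✓
Check: 500² - 89·53² = 250000 - 250001 = -1 ✓

x = 500, y = 53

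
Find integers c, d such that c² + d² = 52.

We need to find integers c, d > 0 such that c² + d² = 52.
Trying c = 4: d² = 52 - 4² = 52 - 16 = 36
d = 6
Check: 4² + 6² = 16 + 36 = 52 ✓

52 = 4² + 6²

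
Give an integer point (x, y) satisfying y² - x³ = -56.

Try small integer x values and check whether x³ - 56 is a perfect square.
x = 18: x³ - 56 = 18³ - 56 = 5832 - 56 = 5776
Is 5776 a perfect square? 76² = 5776 ✓
So (x, y) = (18, -76) is a solution.

x = 18, y = -76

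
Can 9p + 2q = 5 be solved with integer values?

Step 1: Compute gcd(9, 2).
gcd(9, 2) = 1

Step 2: Check divisibility.
Does 1 divide 5? 5 = 1 x 5, so yes.

By the theorem on linear Diophantine equations, 9p + 2q = 5 has integer solutions if and only if gcd(9, 2) divides 5. Since 1 | 5, solutions exist.

Yes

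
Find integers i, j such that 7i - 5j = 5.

Step 1: Check solvability.
gcd(7, 5) = 1
Since 1 divides 5, solutions exist.

Step 2: Apply extended Euclidean algorithm to find gcd.
We find integers such that 7*x0 + 5*y0 = 1

Step 3: Scale the particular solution.
Multiply by 5/1 = 5:
i = -10, j = -15

Step 4: Verify.
7*(-10) - 5*(-15) = 5 = 5 ✓

i = -10, j = -15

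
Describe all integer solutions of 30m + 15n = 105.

Step 1: Compute gcd(30, 15) = 15.
Since 15 divides 105, solutions exist.

Step 2: Find a particular solution using extended Euclidean algorithm.
We get m₀ = 0, n₀ = 7.
Check: 30*0 + 15*7 = 105 = 105 ✓

Step 3: Write the general solution.
m = 0 + (15/15)t = 0 + 1t
n = 7 - (30/15)t = 7 - 2t
for any integer t.

m = 0 + 1t, n = 7 - 2t for integer t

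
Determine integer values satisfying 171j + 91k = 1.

Step 1: Check solvability.
gcd(171, 91) = 1
Since 1 divides 1, solutions exist.

Step 2: Apply extended Euclidean algorithm to find gcd.
We find integers such that 171*x0 + 91*y0 = 1

Step 3: Scale the particular solution.
Multiply by 1/1 = 1:
j = 33, k = -62

Step 4: Verify.
171*(33) + 91*(-62) = 1 = 1 ✓

j = 33, k = -62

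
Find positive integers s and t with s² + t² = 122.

We need to find integers s, t > 0 such that s² + t² = 122.
Trying s = 1: t² = 122 - 1² = 122 - 1 = 121
t = 11
Check: 1² + 11² = 1 + 121 = 122 ✓

122 = 1² + 11²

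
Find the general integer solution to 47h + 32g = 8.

Step 1: Compute gcd(47, 32) = 1.
Since 1 divides 8, solutions exist.

Step 2: Find a particular solution using extended Euclidean algorithm.
We get h₀ = 120, g₀ = -176.
Check: 47*120 + 32*-176 = 8 = 8 ✓

Step 3: Write the general solution.
h = 120 + (32/1)t = 120 + 32t
g = -176 - (47/1)t = -176 - 47t
for any integer t.

h = 120 + 32t, g = -176 - 47t for integer t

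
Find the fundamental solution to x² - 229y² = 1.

We seek the smallest positive integers (x, y) with x² - 229y² = 1, i.e., x² = 229y² + 1.
Try successive y values:
y = 1: x² = 229·1² + 1 = 230, not a perfect square
y = 2: x² = 229·2² + 1 = 917, not a perfect square
y = 3: x² = 229·3² + 1 = 2062, not a perfect square
... continuing the search (or via continued fractions) ...
y = 386460: x² = 229·386460² + 1 = 34201454936401, x = 5848201 ✓

Verify: 5848201² - 229·386460² = 34201454936401 - 34201454936400 = 1 ✓

x = 5848201, y = 386460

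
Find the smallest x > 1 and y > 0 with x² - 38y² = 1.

We seek the smallest positive integers (x, y) with x² - 38y² = 1, i.e., x² = 38y² + 1.
Try successive y values:
y = 1: x² = 38·1² + 1 = 39, not a perfect square
y = 2: x² = 38·2² + 1 = 153, not a perfect square
y = 3: x² = 38·3² + 1 = 343, not a perfect square
... continuing the search (or via continued fractions) ...
y = 6: x² = 38·6² + 1 = 1369, x = 37 ✓

Verify: 37² - 38·6² = 1369 - 1368 = 1 ✓

x = 37, y = 6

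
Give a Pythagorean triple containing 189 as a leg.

We need the other leg and hypotenuse such that 189² + x² = c².
Take x = 340, c = 389: 189² + 340² = 35721 + 115600 = 151321 = 389² ✓
Triple: (189, 340, 389)

(189, 340, 389)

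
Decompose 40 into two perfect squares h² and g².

We need to find integers h, g > 0 such that h² + g² = 40.
Trying h = 2: g² = 40 - 2² = 40 - 4 = 36
g = 6
Check: 2² + 6² = 4 + 36 = 40 ✓

40 = 2² + 6²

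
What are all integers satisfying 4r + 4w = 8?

Step 1: Compute gcd(4, 4) = 4.
Since 4 divides 8, solutions exist.

Step 2: Find a particular solution using extended Euclidean algorithm.
We get r₀ = 0, w₀ = 2.
Check: 4*0 + 4*2 = 8 = 8 ✓

Step 3: Write the general solution.
r = 0 + (4/4)t = 0 + 1t
w = 2 - (4/4)t = 2 - 1t
for any integer t.

r = 0 + 1t, w = 2 - 1t for integer t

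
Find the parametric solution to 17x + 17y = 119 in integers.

Step 1: Compute gcd(17, 17) = 17.
Since 17 divides 119, solutions exist.

Step 2: Find a particular solution using extended Euclidean algorithm.
We get x₀ = 0, y₀ = 7.
Check: 17*0 + 17*7 = 119 = 119 ✓

Step 3: Write the general solution.
x = 0 + (17/17)t = 0 + 1t
y = 7 - (17/17)t = 7 - 1t
for any integer t.

x = 0 + 1t, y = 7 - 1t for integer t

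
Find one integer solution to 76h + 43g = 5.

Step 1: Check solvability.
gcd(76, 43) = 1
Since 1 divides 5, solutions exist.

Step 2: Apply extended Euclidean algorithm to find gcd.
We find integers such that 76*x0 + 43*y0 = 1

Step 3: Scale the particular solution.
Multiply by 5/1 = 5:
h = -65, g = 115

Step 4: Verify.
76*(-65) + 43*(115) = 5 = 5 ✓

h = -65, g = 115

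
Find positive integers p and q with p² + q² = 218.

We need to find integers p, q > 0 such that p² + q² = 218.
Trying p = 7: q² = 218 - 7² = 218 - 49 = 169
q = 13
Check: 7² + 13² = 49 + 169 = 218 ✓

218 = 7² + 13²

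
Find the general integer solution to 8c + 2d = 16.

Step 1: Compute gcd(8, 2) = 2.
Since 2 divides 16, solutions exist.

Step 2: Find a particular solution using extended Euclidean algorithm.
We get c₀ = 0, d₀ = 8.
Check: 8*0 + 2*8 = 16 = 16 ✓

Step 3: Write the general solution.
c = 0 + (2/2)t = 0 + 1t
d = 8 - (8/2)t = 8 - 4t
for any integer t.

c = 0 + 1t, d = 8 - 4t for integer t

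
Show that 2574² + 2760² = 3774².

Compute a² + b² = 2574² + 2760² = 6625476 + 7617600 = 14243076
Compute c² = 3774² = 14243076
Since 14243076 = 14243076, confirmed.

Yes, it is a Pythagorean triple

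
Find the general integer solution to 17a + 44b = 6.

Step 1: Compute gcd(17, 44) = 1.
Since 1 divides 6, solutions exist.

Step 2: Find a particular solution using extended Euclidean algorithm.
We get a₀ = 78, b₀ = -30.
Check: 17*78 + 44*-30 = 6 = 6 ✓

Step 3: Write the general solution.
a = 78 + (44/1)t = 78 + 44t
b = -30 - (17/1)t = -30 - 17t
for any integer t.

a = 78 + 44t, b = -30 - 17t for integer t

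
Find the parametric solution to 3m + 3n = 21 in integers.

Step 1: Compute gcd(3, 3) = 3.
Since 3 divides 21, solutions exist.

Step 2: Find a particular solution using extended Euclidean algorithm.
We get m₀ = 0, n₀ = 7.
Check: 3*0 + 3*7 = 21 = 21 ✓

Step 3: Write the general solution.
m = 0 + (3/3)t = 0 + 1t
n = 7 - (3/3)t = 7 - 1t
for any integer t.

m = 0 + 1t, n = 7 - 1t for integer t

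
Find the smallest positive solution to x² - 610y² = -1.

We need x² = 610y² - 1. Try successive y:
y = 1: x² = 610·1² - 1 = 609, not a perfect square
y = 2: x² = 610·2² - 1 = 2439, not a perfect square
y = 3: x² = 610·3² - 1 = 5489, not a perfect square
...
y = 2909: x² = 610·2909² - 1 = 5161991409 = 71847² ✓
Check: 71847² - 610·2909² = 5161991409 - 5161991410 = -1 ✓

x = 71847, y = 2909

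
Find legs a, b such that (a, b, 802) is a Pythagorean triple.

We need a² + b² = 802² = 643204.
Trying: 798² + 80² = 636804 + 6400 = 643204 ✓

(798, 80, 802)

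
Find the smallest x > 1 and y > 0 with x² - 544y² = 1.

We seek the smallest positive integers (x, y) with x² - 544y² = 1, i.e., x² = 544y² + 1.
Try successive y values:
y = 1: x² = 544·1² + 1 = 545, not a perfect square
y = 2: x² = 544·2² + 1 = 2177, not a perfect square
y = 3: x² = 544·3² + 1 = 4897, not a perfect square
... continuing the search (or via continued fractions) ...
y = 105: x² = 544·105² + 1 = 5997601, x = 2449 ✓

Verify: 2449² - 544·105² = 5997601 - 5997600 = 1 ✓

x = 2449, y = 105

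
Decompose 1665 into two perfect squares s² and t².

We need to find integers s, t > 0 such that s² + t² = 1665.
Trying s = 12: t² = 1665 - 12² = 1665 - 144 = 1521
t = 39
Check: 12² + 39² = 144 + 1521 = 1665 ✓

1665 = 12² + 39²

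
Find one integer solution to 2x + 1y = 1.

Step 1: Check solvability.
gcd(2, 1) = 1
Since 1 divides 1, solutions exist.

Step 2: Apply extended Euclidean algorithm to find gcd.
We find integers such that 2*x0 + 1*y0 = 1

Step 3: Scale the particular solution.
Multiply by 1/1 = 1:
x = 0, y = 1

Step 4: Verify.
2*(0) + 1*(1) = 1 = 1 ✓

x = 0, y = 1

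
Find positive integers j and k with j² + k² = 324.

No pair of positive integers j, k satisfies j² + k² = 324.

No solution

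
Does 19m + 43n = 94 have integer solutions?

Step 1: Compute gcd(19, 43).
gcd(19, 43) = 1

Step 2: Check divisibility.
Does 1 divide 94? 94 = 1 x 94, so yes.

By the theorem on linear Diophantine equations, 19m + 43n = 94 has integer solutions if and only if gcd(19, 43) divides 94. Since 1 | 94, solutions exist.

Yes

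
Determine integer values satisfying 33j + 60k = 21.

Step 1: Check solvability.
gcd(33, 60) = 3
Since 3 divides 21, solutions exist.

Step 2: Apply extended Euclidean algorithm to find gcd.
We find integers such that 33*x0 + 60*y0 = 3

Step 3: Scale the particular solution.
Multiply by 21/3 = 7:
j = -63, k = 35

Step 4: Verify.
33*(-63) + 60*(35) = 21 = 21 ✓

j = -63, k = 35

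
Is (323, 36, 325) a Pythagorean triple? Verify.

Compute a² + b² = 323² + 36² = 104329 + 1296 = 105625
Compute c² = 325² = 105625
Since 105625 = 105625, confirmed.

Yes, it is a Pythagorean triple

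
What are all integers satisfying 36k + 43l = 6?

Step 1: Compute gcd(36, 43) = 1.
Since 1 divides 6, solutions exist.

Step 2: Find a particular solution using extended Euclidean algorithm.
We get k₀ = 36, l₀ = -30.
Check: 36*36 + 43*-30 = 6 = 6 ✓

Step 3: Write the general solution.
k = 36 + (43/1)t = 36 + 43t
l = -30 - (36/1)t = -30 - 36t
for any integer t.

k = 36 + 43t, l = -30 - 36t for integer t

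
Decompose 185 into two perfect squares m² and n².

We need to find integers m, n > 0 such that m² + n² = 185.
Trying m = 4: n² = 185 - 4² = 185 - 16 = 169
n = 13
Check: 4² + 13² = 16 + 169 = 185 ✓

185 = 4² + 13²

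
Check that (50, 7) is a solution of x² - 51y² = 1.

Compute x² = 50² = 2500
Compute 51y² = 51·7² = 51·49 = 2499
x² - 51y² = 2500 - 2499 = 1
Since this equals 1, (50, 7) is a solution.

Yes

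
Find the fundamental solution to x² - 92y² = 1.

We seek the smallest positive integers (x, y) with x² - 92y² = 1, i.e., x² = 92y² + 1.
Try successive y values:
y = 1: x² = 92·1² + 1 = 93, not a perfect square
y = 2: x² = 92·2² + 1 = 369, not a perfect square
y = 3: x² = 92·3² + 1 = 829, not a perfect square
... continuing the search (or via continued fractions) ...
y = 120: x² = 92·120² + 1 = 1324801, x = 1151 ✓

Verify: 1151² - 92·120² = 1324801 - 1324800 = 1 ✓

x = 1151, y = 120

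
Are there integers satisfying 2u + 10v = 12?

Step 1: Compute gcd(2, 10).
gcd(2, 10) = 2

Step 2: Check divisibility.
Does 2 divide 12? 12 = 2 x 6, so yes.

By the theorem on linear Diophantine equations, 2u + 10v = 12 has integer solutions if and only if gcd(2, 10) divides 12. Since 2 | 12, solutions exist.

Yes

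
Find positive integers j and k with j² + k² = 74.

We need to find integers j, k > 0 such that j² + k² = 74.
Trying j = 5: k² = 74 - 5² = 74 - 25 = 49
k = 7
Check: 5² + 7² = 25 + 49 = 74 ✓

74 = 5² + 7²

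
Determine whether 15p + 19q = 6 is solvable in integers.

Step 1: Compute gcd(15, 19).
gcd(15, 19) = 1

Step 2: Check divisibility.
Does 1 divide 6? 6 = 1 x 6, so yes.

By the theorem on linear Diophantine equations, 15p + 19q = 6 has integer solutions if and only if gcd(15, 19) divides 6. Since 1 | 6, solutions exist.

Yes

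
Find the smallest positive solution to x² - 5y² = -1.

We need x² = 5y² - 1. Try successive y:
y = 1: x² = 5·1² - 1 = 4 = 2² ✓
Check: 2² - 5·1² = 4 - 5 = -1 ✓

x = 2, y = 1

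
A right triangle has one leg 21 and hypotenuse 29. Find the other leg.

b² = c² - a² = 841 - 441 = 400
b = 20

20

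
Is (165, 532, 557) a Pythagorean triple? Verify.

Compute a² + b² = 165² + 532² = 27225 + 283024 = 310249
Compute c² = 557² = 310249
Since 310249 = 310249, confirmed.

Yes, it is a Pythagorean triple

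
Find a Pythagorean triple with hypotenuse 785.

We need a² + b² = 785² = 616225.
Trying: 783² + 56² = 613089 + 3136 = 616225 ✓

(783, 56, 785)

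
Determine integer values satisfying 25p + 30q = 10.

Step 1: Check solvability.
gcd(25, 30) = 5
Since 5 divides 10, solutions exist.

Step 2: Apply extended Euclidean algorithm to find gcd.
We find integers such that 25*x0 + 30*y0 = 5

Step 3: Scale the particular solution.
Multiply by 10/5 = 2:
p = -2, q = 2

Step 4: Verify.
25*(-2) + 30*(2) = 10 = 10 ✓

p = -2, q = 2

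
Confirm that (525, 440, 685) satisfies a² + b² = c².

Compute a² + b² = 525² + 440² = 275625 + 193600 = 469225
Compute c² = 685² = 469225
Since 469225 = 469225, confirmed.

Yes, it is a Pythagorean triple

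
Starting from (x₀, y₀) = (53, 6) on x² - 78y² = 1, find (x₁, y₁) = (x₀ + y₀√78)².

Solutions to x² - Dy² = 1 are generated by powers of (x₀ + y₀√D).
The next solution satisfies x₁ + y₁√78 = (x₀ + y₀√78)², giving:
x₁ = x₀² + 78y₀² = 53² + 78·6² = 2809 + 2808 = 5617
y₁ = 2x₀y₀ = 2·53·6 = 636

Verify: 5617² - 78·636² = 31550689 - 31550688 = 1 ✓

x = 5617, y = 636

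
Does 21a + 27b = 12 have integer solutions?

Step 1: Compute gcd(21, 27).
gcd(21, 27) = 3

Step 2: Check divisibility.
Does 3 divide 12? 12 = 3 x 4, so yes.

By the theorem on linear Diophantine equations, 21a + 27b = 12 has integer solutions if and only if gcd(21, 27) divides 12. Since 3 | 12, solutions exist.

Yes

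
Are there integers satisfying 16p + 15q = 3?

Step 1: Compute gcd(16, 15).
gcd(16, 15) = 1

Step 2: Check divisibility.
Does 1 divide 3? 3 = 1 x 3, so yes.

By the theorem on linear Diophantine equations, 16p + 15q = 3 has integer solutions if and only if gcd(16, 15) divides 3. Since 1 | 3, solutions exist.

Yes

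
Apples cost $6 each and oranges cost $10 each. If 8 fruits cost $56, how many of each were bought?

Let a = apples, o = oranges.
a + o = 8
6a + 10o = 56
Substitute o = 8 - a:
6a + 10(8 - a) = 56
(6 - 10)a = 56 - 80
-4a = -24
a = 6, o = 8 - 6 = 2

Apples: 6, Oranges: 2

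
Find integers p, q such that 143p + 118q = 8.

Step 1: Check solvability.
gcd(143, 118) = 1
Since 1 divides 8, solutions exist.

Step 2: Apply extended Euclidean algorithm to find gcd.
We find integers such that 143*x0 + 118*y0 = 1

Step 3: Scale the particular solution.
Multiply by 8/1 = 8:
p = -264, q = 320

Step 4: Verify.
143*(-264) + 118*(320) = 8 = 8 ✓

p = -264, q = 320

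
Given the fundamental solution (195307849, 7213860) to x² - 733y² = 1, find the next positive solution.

Solutions to x² - Dy² = 1 are generated by powers of (x₀ + y₀√D).
The next solution satisfies x₁ + y₁√733 = (x₀ + y₀√733)², giving:
x₁ = x₀² + 733y₀² = 195307849² + 733·7213860² = 38145155881006801 + 38145155881006800 = 76290311762013601
y₁ = 2x₀y₀ = 2·195307849·7213860 = 2817846959174280

Verify: 76290311762013601² - 733·2817846959174280² = 5820211668745230793704550108987201 - 5820211668745230793704550108987200 = 1 ✓

x = 76290311762013601, y = 2817846959174280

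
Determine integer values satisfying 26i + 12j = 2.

Step 1: Check solvability.
gcd(26, 12) = 2
Since 2 divides 2, solutions exist.

Step 2: Apply extended Euclidean algorithm to find gcd.
We find integers such that 26*x0 + 12*y0 = 2

Step 3: Scale the particular solution.
Multiply by 2/2 = 1:
i = 1, j = -2

Step 4: Verify.
26*(1) + 12*(-2) = 2 = 2 ✓

i = 1, j = -2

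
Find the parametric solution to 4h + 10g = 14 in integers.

Step 1: Compute gcd(4, 10) = 2.
Since 2 divides 14, solutions exist.

Step 2: Find a particular solution using extended Euclidean algorithm.
We get h₀ = -14, g₀ = 7.
Check: 4*-14 + 10*7 = 14 = 14 ✓

Step 3: Write the general solution.
h = -14 + (10/2)t = -14 + 5t
g = 7 - (4/2)t = 7 - 2t
for any integer t.

h = -14 + 5t, g = 7 - 2t for integer t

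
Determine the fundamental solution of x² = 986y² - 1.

We need x² = 986y² - 1. Try successive y:
y = 1: x² = 986·1² - 1 = 985, not a perfect square
y = 2: x² = 986·2² - 1 = 3943, not a perfect square
y = 3: x² = 986·3² - 1 = 8873, not a perfect square
...
y = 5: x² = 986·5² - 1 = 24649 = 157² ✓
Check: 157² - 986·5² = 24649 - 24650 = -1 ✓

x = 157, y = 5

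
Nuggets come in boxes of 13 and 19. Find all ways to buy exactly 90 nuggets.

We need non-negative integers (x, y) with 13x + 19y = 90.
For each x in 0..6, check if 90 - 13x is a non-negative multiple of 19.
x = 4: 19y = 38, y = 2 ✓

(4 boxes of 13, 2 boxes of 19)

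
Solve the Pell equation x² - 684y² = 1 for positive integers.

We seek the smallest positive integers (x, y) with x² - 684y² = 1, i.e., x² = 684y² + 1.
Try successive y values:
y = 1: x² = 684·1² + 1 = 685, not a perfect square
y = 2: x² = 684·2² + 1 = 2737, not a perfect square
y = 3: x² = 684·3² + 1 = 6157, not a perfect square
... continuing the search (or via continued fractions) ...
y = 2210: x² = 684·2210² + 1 = 3340724401, x = 57799 ✓

Verify: 57799² - 684·2210² = 3340724401 - 3340724400 = 1 ✓

x = 57799, y = 2210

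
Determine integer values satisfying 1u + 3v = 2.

Step 1: Check solvability.
gcd(1, 3) = 1
Since 1 divides 2, solutions exist.

Step 2: Apply extended Euclidean algorithm to find gcd.
We find integers such that 1*x0 + 3*y0 = 1

Step 3: Scale the particular solution.
Multiply by 2/1 = 2:
u = 2, v = 0

Step 4: Verify.
1*(2) + 3*(0) = 2 = 2 ✓

u = 2, v = 0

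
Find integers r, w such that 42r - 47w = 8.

Step 1: Check solvability.
gcd(42, 47) = 1
Since 1 divides 8, solutions exist.

Step 2: Apply extended Euclidean algorithm to find gcd.
We find integers such that 42*x0 + 47*y0 = 1

Step 3: Scale the particular solution.
Multiply by 8/1 = 8:
r = -152, w = -136

Step 4: Verify.
42*(-152) - 47*(-136) = 8 = 8 ✓

r = -152, w = -136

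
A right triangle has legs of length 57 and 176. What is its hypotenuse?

c² = a² + b² = 57² + 176² = 3249 + 30976 = 34225
c = 185

185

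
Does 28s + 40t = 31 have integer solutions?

Step 1: Compute gcd(28, 40).
gcd(28, 40) = 4

Step 2: Check divisibility.
Does 4 divide 31? 31 = 4 x 7 + 3, so no.

By the theorem on linear Diophantine equations, 28s + 40t = 31 has integer solutions if and only if gcd(28, 40) divides 31. Since 4 does not divide 31, no solutions exist.

No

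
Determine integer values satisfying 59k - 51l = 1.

Step 1: Check solvability.
gcd(59, 51) = 1
Since 1 divides 1, solutions exist.

Step 2: Apply extended Euclidean algorithm to find gcd.
We find integers such that 59*x0 + 51*y0 = 1

Step 3: Scale the particular solution.
Multiply by 1/1 = 1:
k = -19, l = -22

Step 4: Verify.
59*(-19) - 51*(-22) = 1 = 1 ✓

k = -19, l = -22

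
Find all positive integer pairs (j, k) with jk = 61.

The positive divisors of 61 are: 1, 61.
Each divisor d gives the pair (d, 61/d):
(1, 61), (61, 1)

(1, 61), (61, 1)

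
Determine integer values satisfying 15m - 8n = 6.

Step 1: Check solvability.
gcd(15, 8) = 1
Since 1 divides 6, solutions exist.

Step 2: Apply extended Euclidean algorithm to find gcd.
We find integers such that 15*x0 + 8*y0 = 1

Step 3: Scale the particular solution.
Multiply by 6/1 = 6:
m = -6, n = -12

Step 4: Verify.
15*(-6) - 8*(-12) = 6 = 6 ✓

m = -6, n = -12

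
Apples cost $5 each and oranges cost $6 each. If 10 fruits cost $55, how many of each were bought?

Let a = apples, o = oranges.
a + o = 10
5a + 6o = 55
Substitute o = 10 - a:
5a + 6(10 - a) = 55
(5 - 6)a = 55 - 60
-1a = -5
a = 5, o = 10 - 5 = 5

Apples: 5, Oranges: 5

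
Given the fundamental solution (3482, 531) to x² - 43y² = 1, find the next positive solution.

Solutions to x² - Dy² = 1 are generated by powers of (x₀ + y₀√D).
The next solution satisfies x₁ + y₁√43 = (x₀ + y₀√43)², giving:
x₁ = x₀² + 43y₀² = 3482² + 43·531² = 12124324 + 12124323 = 24248647
y₁ = 2x₀y₀ = 2·3482·531 = 3697884

Verify: 24248647² - 43·3697884² = 587996881330609 - 587996881330608 = 1 ✓

x = 24248647, y = 3697884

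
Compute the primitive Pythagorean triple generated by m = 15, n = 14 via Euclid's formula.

a = m² - n² = 225 - 196 = 29
b = 2mn = 2·15·14 = 420
c = m² + n² = 225 + 196 = 421
Verify: 29² + 420² = 841 + 176400 = 177241 = 421² ✓

(29, 420, 421)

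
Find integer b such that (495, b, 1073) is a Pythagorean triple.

b² = c² - a² = 1073² - 495² = 1151329 - 245025 = 906304
b = sqrt(906304) = 952

952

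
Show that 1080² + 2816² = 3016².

Compute a² + b² = 1080² + 2816² = 1166400 + 7929856 = 9096256
Compute c² = 3016² = 9096256
Since 9096256 = 9096256, confirmed.

Yes, it is a Pythagorean triple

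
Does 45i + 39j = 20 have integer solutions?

Step 1: Compute gcd(45, 39).
gcd(45, 39) = 3

Step 2: Check divisibility.
Does 3 divide 20? 20 = 3 x 6 + 2, so no.

By the theorem on linear Diophantine equations, 45i + 39j = 20 has integer solutions if and only if gcd(45, 39) divides 20. Since 3 does not divide 20, no solutions exist.

No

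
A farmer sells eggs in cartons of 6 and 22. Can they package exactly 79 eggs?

We need non-negative a, b with 6a + 22b = 79.
gcd(6, 22) = 2, and 2 does not divide 79.
No integer solutions exist.

No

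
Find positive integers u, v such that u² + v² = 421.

Search for u with 421 - u² a perfect square.
u = 14: 421 - 14² = 421 - 196 = 225 = 15² ✓
So u = 14, v = 15.

u = 14, v = 15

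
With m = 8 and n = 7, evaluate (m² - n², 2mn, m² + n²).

a = m² - n² = 64 - 49 = 15
b = 2mn = 2·8·7 = 112
c = m² + n² = 64 + 49 = 113
Verify: 15² + 112² = 225 + 12544 = 12769 = 113² ✓

(15, 112, 113)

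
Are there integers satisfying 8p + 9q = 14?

Step 1: Compute gcd(8, 9).
gcd(8, 9) = 1

Step 2: Check divisibility.
Does 1 divide 14? 14 = 1 x 14, so yes.

By the theorem on linear Diophantine equations, 8p + 9q = 14 has integer solutions if and only if gcd(8, 9) divides 14. Since 1 | 14, solutions exist.

Yes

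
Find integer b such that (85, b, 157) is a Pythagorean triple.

b² = c² - a² = 157² - 85² = 24649 - 7225 = 17424
b = sqrt(17424) = 132

132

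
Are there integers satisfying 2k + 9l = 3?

Step 1: Compute gcd(2, 9).
gcd(2, 9) = 1

Step 2: Check divisibility.
Does 1 divide 3? 3 = 1 x 3, so yes.

By the theorem on linear Diophantine equations, 2k + 9l = 3 has integer solutions if and only if gcd(2, 9) divides 3. Since 1 | 3, solutions exist.

Yes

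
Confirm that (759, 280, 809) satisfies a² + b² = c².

Compute a² + b² = 759² + 280² = 576081 + 78400 = 654481
Compute c² = 809² = 654481
Since 654481 = 654481, confirmed.

Yes, it is a Pythagorean triple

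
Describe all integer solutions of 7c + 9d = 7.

Step 1: Compute gcd(7, 9) = 1.
Since 1 divides 7, solutions exist.

Step 2: Find a particular solution using extended Euclidean algorithm.
We get c₀ = 28, d₀ = -21.
Check: 7*28 + 9*-21 = 7 = 7 ✓

Step 3: Write the general solution.
c = 28 + (9/1)t = 28 + 9t
d = -21 - (7/1)t = -21 - 7t
for any integer t.

c = 28 + 9t, d = -21 - 7t for integer t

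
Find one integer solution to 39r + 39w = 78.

Step 1: Check solvability.
gcd(39, 39) = 39
Since 39 divides 78, solutions exist.

Step 2: Apply extended Euclidean algorithm to find gcd.
We find integers such that 39*x0 + 39*y0 = 39

Step 3: Scale the particular solution.
Multiply by 78/39 = 2:
r = 0, w = 2

Step 4: Verify.
39*(0) + 39*(2) = 78 = 78 ✓

r = 0, w = 2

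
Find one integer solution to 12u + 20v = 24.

Step 1: Check solvability.
gcd(12, 20) = 4
Since 4 divides 24, solutions exist.

Step 2: Apply extended Euclidean algorithm to find gcd.
We find integers such that 12*x0 + 20*y0 = 4

Step 3: Scale the particular solution.
Multiply by 24/4 = 6:
u = 12, v = -6

Step 4: Verify.
12*(12) + 20*(-6) = 24 = 24 ✓

u = 12, v = -6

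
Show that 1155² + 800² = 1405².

Compute a² + b²:
1155² + 800² = 1334025 + 640000 = 1974025
Compute c²:
1405² = 1974025
Since 1974025 = 1974025, it is a Pythagorean triple.

Yes, it is a Pythagorean triple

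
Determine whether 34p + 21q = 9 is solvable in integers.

Step 1: Compute gcd(34, 21).
gcd(34, 21) = 1

Step 2: Check divisibility.
Does 1 divide 9? 9 = 1 x 9, so yes.

By the theorem on linear Diophantine equations, 34p + 21q = 9 has integer solutions if and only if gcd(34, 21) divides 9. Since 1 | 9, solutions exist.

Yes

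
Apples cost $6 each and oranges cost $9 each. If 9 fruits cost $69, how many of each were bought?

Let a = apples, o = oranges.
a + o = 9
6a + 9o = 69
Substitute o = 9 - a:
6a + 9(9 - a) = 69
(6 - 9)a = 69 - 81
-3a = -12
a = 4, o = 9 - 4 = 5

Apples: 4, Oranges: 5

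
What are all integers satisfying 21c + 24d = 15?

Step 1: Compute gcd(21, 24) = 3.
Since 3 divides 15, solutions exist.

Step 2: Find a particular solution using extended Euclidean algorithm.
We get c₀ = -5, d₀ = 5.
Check: 21*-5 + 24*5 = 15 = 15 ✓

Step 3: Write the general solution.
c = -5 + (24/3)t = -5 + 8t
d = 5 - (21/3)t = 5 - 7t
for any integer t.

c = -5 + 8t, d = 5 - 7t for integer t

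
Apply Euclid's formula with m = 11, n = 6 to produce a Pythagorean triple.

a = m² - n² = 11² - 6² = 121 - 36 = 85
b = 2mn = 2·11·6 = 132
c = m² + n² = 121 + 36 = 157
Verify: 85² + 132² = 7225 + 17424 = 24649 = 157² ✓

(85, 132, 157)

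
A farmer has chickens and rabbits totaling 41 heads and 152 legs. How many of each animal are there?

Let c = chickens, r = rabbits.
Heads: c + r = 41
Legs: 2c + 4r = 152
From the first equation, c = 41 - r. Substitute:
2(41 - r) + 4r = 152
82 + 2r = 152
r = (152 - 82)/2 = 35
c = 41 - 35 = 6

Chickens: 6, Rabbits: 35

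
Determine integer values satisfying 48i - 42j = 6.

Step 1: Check solvability.
gcd(48, 42) = 6
Since 6 divides 6, solutions exist.

Step 2: Apply extended Euclidean algorithm to find gcd.
We find integers such that 48*x0 + 42*y0 = 6

Step 3: Scale the particular solution.
Multiply by 6/6 = 1:
i = 1, j = 1

Step 4: Verify.
48*(1) - 42*(1) = 6 = 6 ✓

i = 1, j = 1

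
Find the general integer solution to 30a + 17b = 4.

Step 1: Compute gcd(30, 17) = 1.
Since 1 divides 4, solutions exist.

Step 2: Find a particular solution using extended Euclidean algorithm.
We get a₀ = 16, b₀ = -28.
Check: 30*16 + 17*-28 = 4 = 4 ✓

Step 3: Write the general solution.
a = 16 + (17/1)t = 16 + 17t
b = -28 - (30/1)t = -28 - 30t
for any integer t.

a = 16 + 17t, b = -28 - 30t for integer t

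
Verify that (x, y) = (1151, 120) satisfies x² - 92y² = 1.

Compute x² = 1151² = 1324801
Compute 92y² = 92·120² = 92·14400 = 1324800
x² - 92y² = 1324801 - 1324800 = 1
Since this equals 1, (1151, 120) is a solution.

Yes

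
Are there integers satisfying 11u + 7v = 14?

Step 1: Compute gcd(11, 7).
gcd(11, 7) = 1

Step 2: Check divisibility.
Does 1 divide 14? 14 = 1 x 14, so yes.

By the theorem on linear Diophantine equations, 11u + 7v = 14 has integer solutions if and only if gcd(11, 7) divides 14. Since 1 | 14, solutions exist.

Yes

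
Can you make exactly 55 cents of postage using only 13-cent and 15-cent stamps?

We need non-negative x, y with 13x + 15y = 55.
gcd(13, 15) = 1 divides 55, so integer solutions exist, but checking x = 0..4 shows none with y ≥ 0.
So 55 cannot be made with non-negative stamp counts.

No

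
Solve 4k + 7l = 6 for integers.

Step 1: Check solvability.
gcd(4, 7) = 1
Since 1 divides 6, solutions exist.

Step 2: Apply extended Euclidean algorithm to find gcd.
We find integers such that 4*x0 + 7*y0 = 1

Step 3: Scale the particular solution.
Multiply by 6/1 = 6:
k = 12, l = -6

Step 4: Verify.
4*(12) + 7*(-6) = 6 = 6 ✓

k = 12, l = -6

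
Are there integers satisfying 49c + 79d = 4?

Step 1: Compute gcd(49, 79).
gcd(49, 79) = 1

Step 2: Check divisibility.
Does 1 divide 4? 4 = 1 x 4, so yes.

By the theorem on linear Diophantine equations, 49c + 79d = 4 has integer solutions if and only if gcd(49, 79) divides 4. Since 1 | 4, solutions exist.

Yes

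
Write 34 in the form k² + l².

We need to find integers k, l > 0 such that k² + l² = 34.
Trying k = 3: l² = 34 - 3² = 34 - 9 = 25
l = 5
Check: 3² + 5² = 9 + 25 = 34 ✓

34 = 3² + 5²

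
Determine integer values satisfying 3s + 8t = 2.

Step 1: Check solvability.
gcd(3, 8) = 1
Since 1 divides 2, solutions exist.

Step 2: Apply extended Euclidean algorithm to find gcd.
We find integers such that 3*x0 + 8*y0 = 1

Step 3: Scale the particular solution.
Multiply by 2/1 = 2:
s = 6, t = -2

Step 4: Verify.
3*(6) + 8*(-2) = 2 = 2 ✓

s = 6, t = -2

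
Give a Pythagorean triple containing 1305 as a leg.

We need the other leg and hypotenuse such that 1305² + x² = c².
Take x = 924, c = 1599: 1305² + 924² = 1703025 + 853776 = 2556801 = 1599² ✓
Triple: (1305, 924, 1599)

(1305, 924, 1599)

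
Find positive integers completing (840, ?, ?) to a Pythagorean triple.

We need the other leg and hypotenuse such that 840² + x² = c².
Take x = 559, c = 1009: 840² + 559² = 705600 + 312481 = 1018081 = 1009² ✓
Triple: (559, 840, 1009)

(559, 840, 1009)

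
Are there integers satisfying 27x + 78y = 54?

Step 1: Compute gcd(27, 78).
gcd(27, 78) = 3

Step 2: Check divisibility.
Does 3 divide 54? 54 = 3 x 18, so yes.

By the theorem on linear Diophantine equations, 27x + 78y = 54 has integer solutions if and only if gcd(27, 78) divides 54. Since 3 | 54, solutions exist.

Yes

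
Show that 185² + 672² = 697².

Compute a² + b²:
185² + 672² = 34225 + 451584 = 485809
Compute c²:
697² = 485809
Since 485809 = 485809, it is a Pythagorean triple.

Yes, it is a Pythagorean triple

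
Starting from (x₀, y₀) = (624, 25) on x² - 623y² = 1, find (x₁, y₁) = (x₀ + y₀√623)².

Solutions to x² - Dy² = 1 are generated by powers of (x₀ + y₀√D).
The next solution satisfies x₁ + y₁√623 = (x₀ + y₀√623)², giving:
x₁ = x₀² + 623y₀² = 624² + 623·25² = 389376 + 389375 = 778751
y₁ = 2x₀y₀ = 2·624·25 = 31200

Verify: 778751² - 623·31200² = 606453120001 - 606453120000 = 1 ✓

x = 778751, y = 31200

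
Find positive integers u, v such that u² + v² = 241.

Search for u with 241 - u² a perfect square.
u = 4: 241 - 4² = 241 - 16 = 225 = 15² ✓
So u = 4, v = 15.

u = 4, v = 15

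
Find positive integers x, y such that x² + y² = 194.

Search for x with 194 - x² a perfect square.
x = 5: 194 - 5² = 194 - 25 = 169 = 13² ✓
So x = 5, y = 13.

x = 5, y = 13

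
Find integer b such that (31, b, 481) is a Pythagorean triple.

b² = c² - a² = 481² - 31² = 231361 - 961 = 230400
b = sqrt(230400) = 480

480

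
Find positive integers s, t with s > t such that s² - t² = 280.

Factor: s² - t² = (s+t)(s-t) = 280.
We need two factors of 280 with the same parity.
Use s+t = 140 and s-t = 2 (product 140·2 = 280).
Adding: 2s = 142, so s = 71.
Subtracting: 2t = 138, so t = 69.
Check: 71² - 69² = 5041 - 4761 = 280 ✓

s = 71, t = 69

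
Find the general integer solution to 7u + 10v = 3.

Step 1: Compute gcd(7, 10) = 1.
Since 1 divides 3, solutions exist.

Step 2: Find a particular solution using extended Euclidean algorithm.
We get u₀ = 9, v₀ = -6.
Check: 7*9 + 10*-6 = 3 = 3 ✓

Step 3: Write the general solution.
u = 9 + (10/1)t = 9 + 10t
v = -6 - (7/1)t = -6 - 7t
for any integer t.

u = 9 + 10t, v = -6 - 7t for integer t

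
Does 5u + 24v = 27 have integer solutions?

Step 1: Compute gcd(5, 24).
gcd(5, 24) = 1

Step 2: Check divisibility.
Does 1 divide 27? 27 = 1 x 27, so yes.

By the theorem on linear Diophantine equations, 5u + 24v = 27 has integer solutions if and only if gcd(5, 24) divides 27. Since 1 | 27, solutions exist.

Yes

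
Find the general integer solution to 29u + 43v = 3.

Step 1: Compute gcd(29, 43) = 1.
Since 1 divides 3, solutions exist.

Step 2: Find a particular solution using extended Euclidean algorithm.
We get u₀ = 9, v₀ = -6.
Check: 29*9 + 43*-6 = 3 = 3 ✓

Step 3: Write the general solution.
u = 9 + (43/1)t = 9 + 43t
v = -6 - (29/1)t = -6 - 29t
for any integer t.

u = 9 + 43t, v = -6 - 29t for integer t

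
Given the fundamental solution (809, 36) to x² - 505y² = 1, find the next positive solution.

Solutions to x² - Dy² = 1 are generated by powers of (x₀ + y₀√D).
The next solution satisfies x₁ + y₁√505 = (x₀ + y₀√505)², giving:
x₁ = x₀² + 505y₀² = 809² + 505·36² = 654481 + 654480 = 1308961
y₁ = 2x₀y₀ = 2·809·36 = 58248

Verify: 1308961² - 505·58248² = 1713378899521 - 1713378899520 = 1 ✓

x = 1308961, y = 58248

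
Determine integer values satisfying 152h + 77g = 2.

Step 1: Check solvability.
gcd(152, 77) = 1
Since 1 divides 2, solutions exist.

Step 2: Apply extended Euclidean algorithm to find gcd.
We find integers such that 152*x0 + 77*y0 = 1

Step 3: Scale the particular solution.
Multiply by 2/1 = 2:
h = 76, g = -150

Step 4: Verify.
152*(76) + 77*(-150) = 2 = 2 ✓

h = 76, g = -150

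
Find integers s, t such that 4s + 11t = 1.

Step 1: Check solvability.
gcd(4, 11) = 1
Since 1 divides 1, solutions exist.

Step 2: Apply extended Euclidean algorithm to find gcd.
We find integers such that 4*x0 + 11*y0 = 1

Step 3: Scale the particular solution.
Multiply by 1/1 = 1:
s = 3, t = -1

Step 4: Verify.
4*(3) + 11*(-1) = 1 = 1 ✓

s = 3, t = -1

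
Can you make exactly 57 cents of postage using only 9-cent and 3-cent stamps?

We need non-negative x, y with 9x + 3y = 57.
gcd(9, 3) = 3 divides 57, so integer solutions exist.
Search for a non-negative one: x = 0 gives 3y = 57 - 0 = 57, so y = 19.
Check: 9·0 + 3·19 = 57 ✓

Yes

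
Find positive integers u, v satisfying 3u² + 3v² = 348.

Try small values of u and check whether (348 - 3u²)/3 is a perfect square.
u = 10: 3·10² = 300, so 3v² = 348 - 300 = 48, giving v² = 16, v = 4.
Check: 3·10² + 3·4² = 300 + 48 = 348 ✓

u = 10, v = 4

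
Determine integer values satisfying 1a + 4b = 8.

Step 1: Check solvability.
gcd(1, 4) = 1
Since 1 divides 8, solutions exist.

Step 2: Apply extended Euclidean algorithm to find gcd.
We find integers such that 1*x0 + 4*y0 = 1

Step 3: Scale the particular solution.
Multiply by 8/1 = 8:
a = 8, b = 0

Step 4: Verify.
1*(8) + 4*(0) = 8 = 8 ✓

a = 8, b = 0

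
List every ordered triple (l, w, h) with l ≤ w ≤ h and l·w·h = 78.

Iterate l from 1 to ⌊78^(1/3)⌋. For each l dividing 78, iterate w ≥ l with w dividing 78/l, and set h = 78/(l·w).
Triples found (5): (1×1×78), (1×2×39), (1×3×26), (1×6×13), (2×3×13)

(1×1×78), (1×2×39), (1×3×26), (1×6×13), (2×3×13)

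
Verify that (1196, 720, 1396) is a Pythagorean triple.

Compute a² + b² = 1196² + 720² = 1430416 + 518400 = 1948816
Compute c² = 1396² = 1948816
Since 1948816 = 1948816, confirmed.

Yes, it is a Pythagorean triple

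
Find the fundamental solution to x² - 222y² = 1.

We seek the smallest positive integers (x, y) with x² - 222y² = 1, i.e., x² = 222y² + 1.
Try successive y values:
y = 1: x² = 222·1² + 1 = 223, not a perfect square
y = 2: x² = 222·2² + 1 = 889, not a perfect square
y = 3: x² = 222·3² + 1 = 1999, not a perfect square
... continuing the search (or via continued fractions) ...
y = 10: x² = 222·10² + 1 = 22201, x = 149 ✓

Verify: 149² - 222·10² = 22201 - 22200 = 1 ✓

x = 149, y = 10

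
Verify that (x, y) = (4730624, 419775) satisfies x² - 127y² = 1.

Compute x² = 4730624² = 22378803429376
Compute 127y² = 127·419775² = 127·176211050625 = 22378803429375
x² - 127y² = 22378803429376 - 22378803429375 = 1
Since this equals 1, (4730624, 419775) is a solution.

Yes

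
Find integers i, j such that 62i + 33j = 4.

Step 1: Check solvability.
gcd(62, 33) = 1
Since 1 divides 4, solutions exist.

Step 2: Apply extended Euclidean algorithm to find gcd.
We find integers such that 62*x0 + 33*y0 = 1

Step 3: Scale the particular solution.
Multiply by 4/1 = 4:
i = 32, j = -60

Step 4: Verify.
62*(32) + 33*(-60) = 4 = 4 ✓

i = 32, j = -60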